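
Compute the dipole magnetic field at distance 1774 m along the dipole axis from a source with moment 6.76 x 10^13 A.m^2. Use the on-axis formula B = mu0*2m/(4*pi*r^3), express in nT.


m = 6.76 x 10^13 = 67600000000000 A.m^2
2m = 135200000000000 A.m^2
r^3 = 1774^3 = 5582912824
B = (4pi*10^-7) * 135200000000000 / (4*pi * 5582912824) * 1e9
= 169897330.706136 / 70156951654.04 * 1e9
= 2421674.926 nT

2421674.926


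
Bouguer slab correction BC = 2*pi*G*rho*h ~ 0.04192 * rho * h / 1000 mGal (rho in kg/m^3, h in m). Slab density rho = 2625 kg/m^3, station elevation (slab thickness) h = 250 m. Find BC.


BC = 0.04192 * rho * h / 1000
= 0.04192 * 2625 * 250 / 1000
= 27.51 mGal

27.51


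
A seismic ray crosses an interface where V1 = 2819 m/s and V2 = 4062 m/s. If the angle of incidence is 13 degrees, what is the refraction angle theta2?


sin(theta1) = sin(13 deg) = 0.224951
sin(theta2) = V2/V1 * sin(theta1) = 4062/2819 * 0.224951 = 0.32414
theta2 = arcsin(0.32414) = 18.9135 degrees

18.9135


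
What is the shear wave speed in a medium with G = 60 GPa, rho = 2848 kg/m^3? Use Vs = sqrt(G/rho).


Convert G to Pa: G = 60e9 Pa
Compute G/rho = 60e9 / 2848 = 21067415.7303
Vs = sqrt(21067415.7303) = 4589.93 m/s

4589.93


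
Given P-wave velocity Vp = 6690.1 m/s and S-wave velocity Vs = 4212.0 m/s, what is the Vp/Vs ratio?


Vp/Vs = 6690.1 / 4212.0
= 1.5883

1.5883


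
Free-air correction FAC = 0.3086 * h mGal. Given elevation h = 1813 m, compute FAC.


FAC = 0.3086 * h
= 0.3086 * 1813
= 559.4918 mGal

559.4918


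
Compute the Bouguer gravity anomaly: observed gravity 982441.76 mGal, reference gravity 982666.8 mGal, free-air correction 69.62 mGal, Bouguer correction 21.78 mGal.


BA = g_obs - g_ref + FAC - BC
= 982441.76 - 982666.8 + 69.62 - 21.78
= -177.2 mGal

-177.2


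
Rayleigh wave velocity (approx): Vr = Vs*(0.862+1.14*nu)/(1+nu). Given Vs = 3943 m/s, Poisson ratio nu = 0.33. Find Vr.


Numerator factor = 0.862 + 1.14*0.33 = 1.2382
Denominator = 1 + 0.33 = 1.33
Vr = 3943 * 1.2382 / 1.33 = 3670.84 m/s

3670.84


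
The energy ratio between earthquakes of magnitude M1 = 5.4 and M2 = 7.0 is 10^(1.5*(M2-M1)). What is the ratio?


M2 - M1 = 7.0 - 5.4 = 1.6
1.5 * 1.6 = 2.4
ratio = 10^2.4 = 251.19

251.19


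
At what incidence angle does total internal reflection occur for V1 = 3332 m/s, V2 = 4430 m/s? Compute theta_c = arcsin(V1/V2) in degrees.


V1/V2 = 3332/4430 = 0.752144
theta_c = arcsin(0.752144) = 48.7765 degrees

48.7765


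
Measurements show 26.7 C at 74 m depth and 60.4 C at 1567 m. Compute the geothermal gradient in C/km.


dT = 60.4 - 26.7 = 33.7 C
dz = 1567 - 74 = 1493 m
gradient = dT/dz * 1000 = 33.7/1493 * 1000 = 22.572 C/km

22.572


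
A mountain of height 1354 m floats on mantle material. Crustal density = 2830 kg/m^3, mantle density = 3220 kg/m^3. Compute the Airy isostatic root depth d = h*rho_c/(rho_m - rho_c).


rho_m - rho_c = 3220 - 2830 = 390
d = 1354 * 2830 / 390
= 3831820 / 390
= 9825.18 m

9825.18


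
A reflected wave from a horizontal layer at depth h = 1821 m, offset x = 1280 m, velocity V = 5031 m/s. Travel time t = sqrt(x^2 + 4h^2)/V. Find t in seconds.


x^2 + 4h^2 = 1280^2 + 4*1821^2 = 1638400 + 13264164 = 14902564
sqrt(14902564) = 3860.3839
t = 3860.3839 / 5031 = 0.7673 s

0.7673


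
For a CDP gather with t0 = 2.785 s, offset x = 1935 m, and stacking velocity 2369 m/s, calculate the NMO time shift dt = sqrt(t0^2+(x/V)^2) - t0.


x/Vnmo = 1935/2369 = 0.8168
(x/Vnmo)^2 = 0.667163
t0^2 = 7.756225
sqrt(7.756225 + 0.667163) = 2.902307
dt = 2.902307 - 2.785 = 0.117307

0.117307


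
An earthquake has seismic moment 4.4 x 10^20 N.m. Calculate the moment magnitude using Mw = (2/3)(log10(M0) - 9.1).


log10(M0) = log10(4.4 x 10^20) = 20.6435
Mw = 2/3 * (20.6435 - 9.1)
= 2/3 * 11.5435
= 7.7

7.7


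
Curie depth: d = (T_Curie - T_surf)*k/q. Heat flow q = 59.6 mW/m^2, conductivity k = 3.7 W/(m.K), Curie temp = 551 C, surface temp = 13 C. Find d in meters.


T_Curie - T_surf = 551 - 13 = 538 C
Convert q to W/m^2: 59.6 mW/m^2 = 0.0596 W/m^2
d = 538 * 3.7 / 0.0596 = 33399.33 m

33399.33


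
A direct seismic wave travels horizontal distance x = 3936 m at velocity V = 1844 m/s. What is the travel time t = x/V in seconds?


t = x / V
= 3936 / 1844
= 2.1345 s

2.1345


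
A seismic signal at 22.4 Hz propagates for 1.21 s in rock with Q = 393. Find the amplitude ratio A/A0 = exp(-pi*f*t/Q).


pi*f*t/Q = pi*22.4*1.21/393 = 0.216666
A/A0 = exp(-0.216666) = 0.805199

0.805199


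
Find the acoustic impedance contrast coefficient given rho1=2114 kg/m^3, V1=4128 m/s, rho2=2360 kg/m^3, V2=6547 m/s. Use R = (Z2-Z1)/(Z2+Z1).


Z1 = 2114 * 4128 = 8726592
Z2 = 2360 * 6547 = 15450920
R = (15450920 - 8726592) / (15450920 + 8726592) = 6724328 / 24177512 = 0.2781

0.2781


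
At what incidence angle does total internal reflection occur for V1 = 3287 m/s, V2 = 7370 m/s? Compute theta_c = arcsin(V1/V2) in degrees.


V1/V2 = 3287/7370 = 0.445997
theta_c = arcsin(0.445997) = 26.4872 degrees

26.4872


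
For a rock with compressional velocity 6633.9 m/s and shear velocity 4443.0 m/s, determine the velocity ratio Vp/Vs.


Vp/Vs = 6633.9 / 4443.0
= 1.4931

1.4931


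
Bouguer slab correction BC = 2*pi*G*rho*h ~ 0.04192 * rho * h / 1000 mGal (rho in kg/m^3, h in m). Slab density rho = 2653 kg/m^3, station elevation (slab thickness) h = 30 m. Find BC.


BC = 0.04192 * rho * h / 1000
= 0.04192 * 2653 * 30 / 1000
= 3.3364 mGal

3.3364


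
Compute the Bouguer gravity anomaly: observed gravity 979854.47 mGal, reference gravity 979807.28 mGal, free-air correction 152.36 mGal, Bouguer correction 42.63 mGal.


BA = g_obs - g_ref + FAC - BC
= 979854.47 - 979807.28 + 152.36 - 42.63
= 156.92 mGal

156.92


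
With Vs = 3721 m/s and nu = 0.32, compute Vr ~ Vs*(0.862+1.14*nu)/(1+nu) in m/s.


Numerator factor = 0.862 + 1.14*0.32 = 1.2268
Denominator = 1 + 0.32 = 1.32
Vr = 3721 * 1.2268 / 1.32 = 3458.27 m/s

3458.27


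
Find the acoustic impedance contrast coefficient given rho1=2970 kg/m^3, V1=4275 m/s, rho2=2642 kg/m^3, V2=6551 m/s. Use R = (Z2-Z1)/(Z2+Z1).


Z1 = 2970 * 4275 = 12696750
Z2 = 2642 * 6551 = 17307742
R = (17307742 - 12696750) / (17307742 + 12696750) = 4610992 / 30004492 = 0.1537

0.1537


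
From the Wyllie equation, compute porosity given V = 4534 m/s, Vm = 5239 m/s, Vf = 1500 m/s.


1/V - 1/Vm = 1/4534 - 1/5239 = 2.968e-05
1/Vf - 1/Vm = 1/1500 - 1/5239 = 0.00047579
phi = 2.968e-05 / 0.00047579 = 0.0624

0.0624


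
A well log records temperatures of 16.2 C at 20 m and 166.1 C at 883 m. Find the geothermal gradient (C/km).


dT = 166.1 - 16.2 = 149.9 C
dz = 883 - 20 = 863 m
gradient = dT/dz * 1000 = 149.9/863 * 1000 = 173.6964 C/km

173.6964


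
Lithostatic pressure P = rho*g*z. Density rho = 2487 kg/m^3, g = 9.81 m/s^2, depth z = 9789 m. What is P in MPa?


P = rho * g * z / 1e6
= 2487 * 9.81 * 9789 / 1e6
= 238826833.83 / 1e6
= 238.8268 MPa

238.8268


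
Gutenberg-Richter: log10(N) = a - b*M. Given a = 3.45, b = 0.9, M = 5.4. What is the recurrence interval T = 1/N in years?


log10(N) = 3.45 - 0.9*5.4 = -1.41
N = 10^-1.41 = 0.038905
T = 1/N = 1/0.038905 = 25.704 years

25.704


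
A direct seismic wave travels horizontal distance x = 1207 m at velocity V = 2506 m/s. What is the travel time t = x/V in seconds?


t = x / V
= 1207 / 2506
= 0.4816 s

0.4816


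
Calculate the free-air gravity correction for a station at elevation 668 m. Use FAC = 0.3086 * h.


FAC = 0.3086 * h
= 0.3086 * 668
= 206.1448 mGal

206.1448


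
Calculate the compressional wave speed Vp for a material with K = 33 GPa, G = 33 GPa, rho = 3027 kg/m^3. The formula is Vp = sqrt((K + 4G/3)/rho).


First compute the effective modulus:
K + 4G/3 = 33e9 + 4*33e9/3 = 77000000000.0 Pa
Then divide by density:
77000000000.0 / 3027 = 25437727.1226 Pa/(kg/m^3)
Take the square root:
Vp = sqrt(25437727.1226) = 5043.58 m/s

5043.58


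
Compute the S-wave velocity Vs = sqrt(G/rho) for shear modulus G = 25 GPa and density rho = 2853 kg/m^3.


Convert G to Pa: G = 25e9 Pa
Compute G/rho = 25e9 / 2853 = 8762705.9236
Vs = sqrt(8762705.9236) = 2960.19 m/s

2960.19


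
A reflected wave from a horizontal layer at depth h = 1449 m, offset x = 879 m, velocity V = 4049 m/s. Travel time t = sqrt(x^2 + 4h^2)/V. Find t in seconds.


x^2 + 4h^2 = 879^2 + 4*1449^2 = 772641 + 8398404 = 9171045
sqrt(9171045) = 3028.3733
t = 3028.3733 / 4049 = 0.7479 s

0.7479


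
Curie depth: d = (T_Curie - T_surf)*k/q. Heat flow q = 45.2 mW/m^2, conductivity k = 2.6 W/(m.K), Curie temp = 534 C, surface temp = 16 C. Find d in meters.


T_Curie - T_surf = 534 - 16 = 518 C
Convert q to W/m^2: 45.2 mW/m^2 = 0.0452 W/m^2
d = 518 * 2.6 / 0.0452 = 29796.46 m

29796.46


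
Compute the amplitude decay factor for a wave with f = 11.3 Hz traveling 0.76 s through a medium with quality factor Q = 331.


pi*f*t/Q = pi*11.3*0.76/331 = 0.081511
A/A0 = exp(-0.081511) = 0.921723

0.921723


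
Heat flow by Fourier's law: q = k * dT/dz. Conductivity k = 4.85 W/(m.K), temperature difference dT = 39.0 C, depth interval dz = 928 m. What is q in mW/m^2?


q = k * dT / dz * 1000
= 4.85 * 39.0 / 928 * 1000
= 0.203825 * 1000
= 203.8254 mW/m^2

203.8254


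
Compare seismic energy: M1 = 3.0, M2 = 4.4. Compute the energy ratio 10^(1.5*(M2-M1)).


M2 - M1 = 4.4 - 3.0 = 1.4
1.5 * 1.4 = 2.1
ratio = 10^2.1 = 125.89

125.89


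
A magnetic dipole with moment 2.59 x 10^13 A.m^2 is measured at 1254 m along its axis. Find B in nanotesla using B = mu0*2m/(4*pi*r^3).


m = 2.59 x 10^13 = 25900000000000 A.m^2
2m = 51800000000000 A.m^2
r^3 = 1254^3 = 1971935064
B = (4pi*10^-7) * 51800000000000 / (4*pi * 1971935064) * 1e9
= 65093799.782381 / 24780066841.67 * 1e9
= 2626861.3478 nT

2626861.3478


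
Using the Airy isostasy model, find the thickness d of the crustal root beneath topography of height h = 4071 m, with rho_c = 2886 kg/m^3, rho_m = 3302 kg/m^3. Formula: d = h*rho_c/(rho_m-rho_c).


rho_m - rho_c = 3302 - 2886 = 416
d = 4071 * 2886 / 416
= 11748906 / 416
= 28242.56 m

28242.56


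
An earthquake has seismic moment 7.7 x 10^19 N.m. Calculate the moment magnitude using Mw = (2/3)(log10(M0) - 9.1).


log10(M0) = log10(7.7 x 10^19) = 19.8865
Mw = 2/3 * (19.8865 - 9.1)
= 2/3 * 10.7865
= 7.19

7.19


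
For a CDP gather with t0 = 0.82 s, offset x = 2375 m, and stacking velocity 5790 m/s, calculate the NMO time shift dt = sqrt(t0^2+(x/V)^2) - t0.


x/Vnmo = 2375/5790 = 0.41019
(x/Vnmo)^2 = 0.168256
t0^2 = 0.6724
sqrt(0.6724 + 0.168256) = 0.916873
dt = 0.916873 - 0.82 = 0.096873

0.096873


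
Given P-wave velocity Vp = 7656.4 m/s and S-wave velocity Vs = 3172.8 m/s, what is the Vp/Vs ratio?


Vp/Vs = 7656.4 / 3172.8
= 2.4131

2.4131


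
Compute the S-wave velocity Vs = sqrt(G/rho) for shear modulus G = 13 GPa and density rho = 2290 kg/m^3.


Convert G to Pa: G = 13e9 Pa
Compute G/rho = 13e9 / 2290 = 5676855.8952
Vs = sqrt(5676855.8952) = 2382.62 m/s

2382.62


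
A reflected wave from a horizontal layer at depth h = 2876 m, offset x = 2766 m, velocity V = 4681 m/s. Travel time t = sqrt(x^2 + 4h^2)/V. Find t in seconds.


x^2 + 4h^2 = 2766^2 + 4*2876^2 = 7650756 + 33085504 = 40736260
sqrt(40736260) = 6382.4964
t = 6382.4964 / 4681 = 1.3635 s

1.3635


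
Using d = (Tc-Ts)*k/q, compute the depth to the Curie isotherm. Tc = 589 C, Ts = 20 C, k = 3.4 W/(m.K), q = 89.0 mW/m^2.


T_Curie - T_surf = 589 - 20 = 569 C
Convert q to W/m^2: 89.0 mW/m^2 = 0.089 W/m^2
d = 569 * 3.4 / 0.089 = 21737.08 m

21737.08


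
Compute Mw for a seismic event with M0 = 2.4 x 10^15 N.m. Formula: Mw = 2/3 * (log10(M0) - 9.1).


log10(M0) = log10(2.4 x 10^15) = 15.3802
Mw = 2/3 * (15.3802 - 9.1)
= 2/3 * 6.2802
= 4.19

4.19


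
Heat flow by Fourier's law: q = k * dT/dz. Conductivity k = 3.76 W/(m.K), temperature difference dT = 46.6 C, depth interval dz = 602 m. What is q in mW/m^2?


q = k * dT / dz * 1000
= 3.76 * 46.6 / 602 * 1000
= 0.291056 * 1000
= 291.0565 mW/m^2

291.0565


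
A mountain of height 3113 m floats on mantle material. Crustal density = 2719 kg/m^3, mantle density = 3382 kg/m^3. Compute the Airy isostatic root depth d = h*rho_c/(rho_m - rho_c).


rho_m - rho_c = 3382 - 2719 = 663
d = 3113 * 2719 / 663
= 8464247 / 663
= 12766.59 m

12766.59


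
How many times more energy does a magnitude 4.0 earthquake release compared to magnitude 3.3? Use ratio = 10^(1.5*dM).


M2 - M1 = 4.0 - 3.3 = 0.7
1.5 * 0.7 = 1.05
ratio = 10^1.05 = 11.22

11.22


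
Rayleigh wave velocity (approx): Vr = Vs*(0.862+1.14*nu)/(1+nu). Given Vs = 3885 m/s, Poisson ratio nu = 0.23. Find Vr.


Numerator factor = 0.862 + 1.14*0.23 = 1.1242
Denominator = 1 + 0.23 = 1.23
Vr = 3885 * 1.1242 / 1.23 = 3550.83 m/s

3550.83


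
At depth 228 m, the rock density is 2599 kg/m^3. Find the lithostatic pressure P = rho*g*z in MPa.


P = rho * g * z / 1e6
= 2599 * 9.81 * 228 / 1e6
= 5813131.32 / 1e6
= 5.8131 MPa

5.8131


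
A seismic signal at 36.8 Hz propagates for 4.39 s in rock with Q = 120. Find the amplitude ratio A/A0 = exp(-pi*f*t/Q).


pi*f*t/Q = pi*36.8*4.39/120 = 4.229421
A/A0 = exp(-4.229421) = 0.014561

0.014561


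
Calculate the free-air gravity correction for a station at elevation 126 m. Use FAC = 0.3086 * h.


FAC = 0.3086 * h
= 0.3086 * 126
= 38.8836 mGal

38.8836


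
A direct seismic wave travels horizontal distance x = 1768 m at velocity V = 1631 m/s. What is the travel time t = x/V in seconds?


t = x / V
= 1768 / 1631
= 1.084 s

1.084


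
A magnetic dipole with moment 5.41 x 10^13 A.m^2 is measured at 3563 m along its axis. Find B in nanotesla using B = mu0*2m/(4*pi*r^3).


m = 5.41 x 10^13 = 54100000000000 A.m^2
2m = 108200000000000 A.m^2
r^3 = 3563^3 = 45232174547
B = (4pi*10^-7) * 108200000000000 / (4*pi * 45232174547) * 1e9
= 135968130.047366 / 568404269050.99 * 1e9
= 239210.2548 nT

239210.2548


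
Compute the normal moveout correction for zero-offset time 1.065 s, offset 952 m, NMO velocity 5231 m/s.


x/Vnmo = 952/5231 = 0.181992
(x/Vnmo)^2 = 0.033121
t0^2 = 1.134225
sqrt(1.134225 + 0.033121) = 1.080438
dt = 1.080438 - 1.065 = 0.015438

0.015438


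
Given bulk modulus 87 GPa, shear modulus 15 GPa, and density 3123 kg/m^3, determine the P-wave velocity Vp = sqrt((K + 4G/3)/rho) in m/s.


First compute the effective modulus:
K + 4G/3 = 87e9 + 4*15e9/3 = 107000000000.0 Pa
Then divide by density:
107000000000.0 / 3123 = 34261927.6337 Pa/(kg/m^3)
Take the square root:
Vp = sqrt(34261927.6337) = 5853.37 m/s

5853.37


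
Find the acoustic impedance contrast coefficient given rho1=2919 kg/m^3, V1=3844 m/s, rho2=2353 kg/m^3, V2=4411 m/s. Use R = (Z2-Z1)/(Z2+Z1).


Z1 = 2919 * 3844 = 11220636
Z2 = 2353 * 4411 = 10379083
R = (10379083 - 11220636) / (10379083 + 11220636) = -841553 / 21599719 = -0.039

-0.039


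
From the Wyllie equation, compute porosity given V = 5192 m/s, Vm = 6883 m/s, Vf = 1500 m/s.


1/V - 1/Vm = 1/5192 - 1/6883 = 4.732e-05
1/Vf - 1/Vm = 1/1500 - 1/6883 = 0.00052138
phi = 4.732e-05 / 0.00052138 = 0.0908

0.0908


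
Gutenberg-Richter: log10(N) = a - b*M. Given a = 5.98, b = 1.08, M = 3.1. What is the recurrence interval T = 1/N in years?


log10(N) = 5.98 - 1.08*3.1 = 2.632
N = 10^2.632 = 428.54852
T = 1/N = 1/428.54852 = 0.0023 years

0.0023


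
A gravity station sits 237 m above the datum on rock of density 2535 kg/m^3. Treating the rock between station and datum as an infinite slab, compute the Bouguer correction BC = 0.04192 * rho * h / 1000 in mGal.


BC = 0.04192 * rho * h / 1000
= 0.04192 * 2535 * 237 / 1000
= 25.1853 mGal

25.1853


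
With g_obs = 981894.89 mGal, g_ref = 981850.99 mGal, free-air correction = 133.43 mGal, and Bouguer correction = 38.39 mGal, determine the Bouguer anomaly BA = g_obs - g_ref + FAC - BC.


BA = g_obs - g_ref + FAC - BC
= 981894.89 - 981850.99 + 133.43 - 38.39
= 138.94 mGal

138.94


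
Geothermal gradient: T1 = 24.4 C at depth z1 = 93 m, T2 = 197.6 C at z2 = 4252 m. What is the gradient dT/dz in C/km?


dT = 197.6 - 24.4 = 173.2 C
dz = 4252 - 93 = 4159 m
gradient = dT/dz * 1000 = 173.2/4159 * 1000 = 41.6446 C/km

41.6446


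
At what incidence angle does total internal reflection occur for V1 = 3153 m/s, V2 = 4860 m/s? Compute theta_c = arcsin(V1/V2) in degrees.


V1/V2 = 3153/4860 = 0.648765
theta_c = arcsin(0.648765) = 40.4486 degrees

40.4486


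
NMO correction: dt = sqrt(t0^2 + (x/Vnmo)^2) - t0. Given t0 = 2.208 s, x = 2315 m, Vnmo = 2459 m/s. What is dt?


x/Vnmo = 2315/2459 = 0.94144
(x/Vnmo)^2 = 0.886309
t0^2 = 4.875264
sqrt(4.875264 + 0.886309) = 2.400328
dt = 2.400328 - 2.208 = 0.192328

0.192328


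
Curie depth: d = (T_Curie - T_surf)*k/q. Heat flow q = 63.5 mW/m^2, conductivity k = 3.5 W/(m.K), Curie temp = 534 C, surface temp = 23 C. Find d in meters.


T_Curie - T_surf = 534 - 23 = 511 C
Convert q to W/m^2: 63.5 mW/m^2 = 0.0635 W/m^2
d = 511 * 3.5 / 0.0635 = 28165.35 m

28165.35


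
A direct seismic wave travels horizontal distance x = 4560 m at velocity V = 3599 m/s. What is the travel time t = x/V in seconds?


t = x / V
= 4560 / 3599
= 1.267 s

1.267


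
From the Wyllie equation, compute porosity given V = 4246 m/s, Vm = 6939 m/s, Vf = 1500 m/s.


1/V - 1/Vm = 1/4246 - 1/6939 = 9.14e-05
1/Vf - 1/Vm = 1/1500 - 1/6939 = 0.00052255
phi = 9.14e-05 / 0.00052255 = 0.1749

0.1749


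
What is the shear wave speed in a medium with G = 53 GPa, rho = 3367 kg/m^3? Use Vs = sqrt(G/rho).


Convert G to Pa: G = 53e9 Pa
Compute G/rho = 53e9 / 3367 = 15741015.741
Vs = sqrt(15741015.741) = 3967.49 m/s

3967.49


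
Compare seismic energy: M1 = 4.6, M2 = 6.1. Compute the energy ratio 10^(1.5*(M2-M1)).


M2 - M1 = 6.1 - 4.6 = 1.5
1.5 * 1.5 = 2.25
ratio = 10^2.25 = 177.83

177.83


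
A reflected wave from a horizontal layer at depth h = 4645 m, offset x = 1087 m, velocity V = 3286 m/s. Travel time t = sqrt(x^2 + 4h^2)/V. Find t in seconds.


x^2 + 4h^2 = 1087^2 + 4*4645^2 = 1181569 + 86304100 = 87485669
sqrt(87485669) = 9353.3774
t = 9353.3774 / 3286 = 2.8464 s

2.8464


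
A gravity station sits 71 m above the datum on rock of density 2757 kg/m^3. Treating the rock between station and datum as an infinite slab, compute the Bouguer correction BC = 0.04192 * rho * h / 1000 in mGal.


BC = 0.04192 * rho * h / 1000
= 0.04192 * 2757 * 71 / 1000
= 8.2057 mGal

8.2057


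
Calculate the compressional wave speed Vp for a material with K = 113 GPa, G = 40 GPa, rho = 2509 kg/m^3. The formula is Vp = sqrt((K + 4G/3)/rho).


First compute the effective modulus:
K + 4G/3 = 113e9 + 4*40e9/3 = 166333333333.33 Pa
Then divide by density:
166333333333.33 / 2509 = 66294672.5123 Pa/(kg/m^3)
Take the square root:
Vp = sqrt(66294672.5123) = 8142.15 m/s

8142.15


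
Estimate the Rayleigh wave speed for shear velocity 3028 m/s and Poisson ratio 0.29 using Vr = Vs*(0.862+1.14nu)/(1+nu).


Numerator factor = 0.862 + 1.14*0.29 = 1.1926
Denominator = 1 + 0.29 = 1.29
Vr = 3028 * 1.1926 / 1.29 = 2799.37 m/s

2799.37


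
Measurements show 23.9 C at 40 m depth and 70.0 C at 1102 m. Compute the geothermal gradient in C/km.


dT = 70.0 - 23.9 = 46.1 C
dz = 1102 - 40 = 1062 m
gradient = dT/dz * 1000 = 46.1/1062 * 1000 = 43.4087 C/km

43.4087


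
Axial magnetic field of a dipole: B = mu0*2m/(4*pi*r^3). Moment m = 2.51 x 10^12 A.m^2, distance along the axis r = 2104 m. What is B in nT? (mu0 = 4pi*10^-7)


m = 2.51 x 10^12 = 2510000000000 A.m^2
2m = 5020000000000 A.m^2
r^3 = 2104^3 = 9314020864
B = (4pi*10^-7) * 5020000000000 / (4*pi * 9314020864) * 1e9
= 6308318.048408 / 117043438086.9 * 1e9
= 53897.2381 nT

53897.2381


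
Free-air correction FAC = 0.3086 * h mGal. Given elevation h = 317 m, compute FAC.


FAC = 0.3086 * h
= 0.3086 * 317
= 97.8262 mGal

97.8262


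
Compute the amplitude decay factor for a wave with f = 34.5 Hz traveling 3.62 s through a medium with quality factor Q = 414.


pi*f*t/Q = pi*34.5*3.62/414 = 0.947714
A/A0 = exp(-0.947714) = 0.387626

0.387626


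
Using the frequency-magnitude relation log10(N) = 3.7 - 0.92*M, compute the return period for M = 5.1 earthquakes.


log10(N) = 3.7 - 0.92*5.1 = -0.992
N = 10^-0.992 = 0.101859
T = 1/N = 1/0.101859 = 9.8175 years

9.8175


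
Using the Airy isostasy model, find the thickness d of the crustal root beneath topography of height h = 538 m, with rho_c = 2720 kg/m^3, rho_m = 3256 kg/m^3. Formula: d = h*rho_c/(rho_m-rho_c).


rho_m - rho_c = 3256 - 2720 = 536
d = 538 * 2720 / 536
= 1463360 / 536
= 2730.15 m

2730.15


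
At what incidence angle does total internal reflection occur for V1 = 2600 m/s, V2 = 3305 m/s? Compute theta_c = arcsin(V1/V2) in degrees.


V1/V2 = 2600/3305 = 0.786687
theta_c = arcsin(0.786687) = 51.877 degrees

51.877


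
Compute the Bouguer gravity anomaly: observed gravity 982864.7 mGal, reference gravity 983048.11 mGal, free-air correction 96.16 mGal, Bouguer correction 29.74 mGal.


BA = g_obs - g_ref + FAC - BC
= 982864.7 - 983048.11 + 96.16 - 29.74
= -116.99 mGal

-116.99


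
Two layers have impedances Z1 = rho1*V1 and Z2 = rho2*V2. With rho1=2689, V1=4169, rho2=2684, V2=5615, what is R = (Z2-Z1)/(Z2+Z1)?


Z1 = 2689 * 4169 = 11210441
Z2 = 2684 * 5615 = 15070660
R = (15070660 - 11210441) / (15070660 + 11210441) = 3860219 / 26281101 = 0.1469

0.1469


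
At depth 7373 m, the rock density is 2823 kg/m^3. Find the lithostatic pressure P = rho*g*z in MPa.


P = rho * g * z / 1e6
= 2823 * 9.81 * 7373 / 1e6
= 204185133.99 / 1e6
= 204.1851 MPa

204.1851


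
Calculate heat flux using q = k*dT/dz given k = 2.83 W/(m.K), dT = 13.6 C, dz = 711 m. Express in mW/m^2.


q = k * dT / dz * 1000
= 2.83 * 13.6 / 711 * 1000
= 0.054132 * 1000
= 54.1322 mW/m^2

54.1322


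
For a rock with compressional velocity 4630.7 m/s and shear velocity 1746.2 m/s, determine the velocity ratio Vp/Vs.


Vp/Vs = 4630.7 / 1746.2
= 2.6519

2.6519


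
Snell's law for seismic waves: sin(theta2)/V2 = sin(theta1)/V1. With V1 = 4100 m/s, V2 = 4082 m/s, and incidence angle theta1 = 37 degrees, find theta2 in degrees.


sin(theta1) = sin(37 deg) = 0.601815
sin(theta2) = V2/V1 * sin(theta1) = 4082/4100 * 0.601815 = 0.599173
theta2 = arcsin(0.599173) = 36.8107 degrees

36.8107


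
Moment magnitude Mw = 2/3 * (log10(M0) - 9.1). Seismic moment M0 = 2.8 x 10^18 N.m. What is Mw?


log10(M0) = log10(2.8 x 10^18) = 18.4472
Mw = 2/3 * (18.4472 - 9.1)
= 2/3 * 9.3472
= 6.23

6.23


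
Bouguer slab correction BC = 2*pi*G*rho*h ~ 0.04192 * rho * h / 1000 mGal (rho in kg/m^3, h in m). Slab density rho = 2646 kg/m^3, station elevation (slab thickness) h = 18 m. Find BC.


BC = 0.04192 * rho * h / 1000
= 0.04192 * 2646 * 18 / 1000
= 1.9966 mGal

1.9966


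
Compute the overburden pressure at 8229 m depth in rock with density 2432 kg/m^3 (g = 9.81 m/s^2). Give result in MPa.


P = rho * g * z / 1e6
= 2432 * 9.81 * 8229 / 1e6
= 196326823.68 / 1e6
= 196.3268 MPa

196.3268


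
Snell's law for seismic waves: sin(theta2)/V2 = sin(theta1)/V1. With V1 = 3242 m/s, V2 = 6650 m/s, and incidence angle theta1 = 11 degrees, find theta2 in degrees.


sin(theta1) = sin(11 deg) = 0.190809
sin(theta2) = V2/V1 * sin(theta1) = 6650/3242 * 0.190809 = 0.391388
theta2 = arcsin(0.391388) = 23.0409 degrees

23.0409


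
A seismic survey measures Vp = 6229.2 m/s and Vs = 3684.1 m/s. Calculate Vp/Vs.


Vp/Vs = 6229.2 / 3684.1
= 1.6908

1.6908


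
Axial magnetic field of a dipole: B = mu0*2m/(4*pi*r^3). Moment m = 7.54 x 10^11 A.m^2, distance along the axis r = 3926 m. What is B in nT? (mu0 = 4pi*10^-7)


m = 7.54 x 10^11 = 754000000000 A.m^2
2m = 1508000000000 A.m^2
r^3 = 3926^3 = 60513306776
B = (4pi*10^-7) * 1508000000000 / (4*pi * 60513306776) * 1e9
= 1895008.688645 / 760432640047.63 * 1e9
= 2492.0139 nT

2492.0139


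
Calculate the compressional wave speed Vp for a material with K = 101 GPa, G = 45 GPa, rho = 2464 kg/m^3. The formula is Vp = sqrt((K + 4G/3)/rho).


First compute the effective modulus:
K + 4G/3 = 101e9 + 4*45e9/3 = 161000000000.0 Pa
Then divide by density:
161000000000.0 / 2464 = 65340909.0909 Pa/(kg/m^3)
Take the square root:
Vp = sqrt(65340909.0909) = 8083.37 m/s

8083.37


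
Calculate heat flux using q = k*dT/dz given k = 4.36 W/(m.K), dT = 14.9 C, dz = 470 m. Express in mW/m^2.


q = k * dT / dz * 1000
= 4.36 * 14.9 / 470 * 1000
= 0.138221 * 1000
= 138.2213 mW/m^2

138.2213


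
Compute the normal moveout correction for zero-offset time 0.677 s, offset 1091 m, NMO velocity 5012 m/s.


x/Vnmo = 1091/5012 = 0.217678
(x/Vnmo)^2 = 0.047384
t0^2 = 0.458329
sqrt(0.458329 + 0.047384) = 0.711135
dt = 0.711135 - 0.677 = 0.034135

0.034135


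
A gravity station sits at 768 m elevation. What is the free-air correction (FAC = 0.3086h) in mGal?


FAC = 0.3086 * h
= 0.3086 * 768
= 237.0048 mGal

237.0048


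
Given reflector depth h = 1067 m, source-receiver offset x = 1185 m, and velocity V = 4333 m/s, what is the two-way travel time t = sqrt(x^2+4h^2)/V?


x^2 + 4h^2 = 1185^2 + 4*1067^2 = 1404225 + 4553956 = 5958181
sqrt(5958181) = 2440.9385
t = 2440.9385 / 4333 = 0.5633 s

0.5633


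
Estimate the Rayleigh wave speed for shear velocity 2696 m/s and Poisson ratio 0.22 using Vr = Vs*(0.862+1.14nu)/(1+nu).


Numerator factor = 0.862 + 1.14*0.22 = 1.1128
Denominator = 1 + 0.22 = 1.22
Vr = 2696 * 1.1128 / 1.22 = 2459.11 m/s

2459.11


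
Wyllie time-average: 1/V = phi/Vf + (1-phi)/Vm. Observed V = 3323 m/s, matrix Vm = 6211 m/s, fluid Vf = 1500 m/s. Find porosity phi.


1/V - 1/Vm = 1/3323 - 1/6211 = 0.00013993
1/Vf - 1/Vm = 1/1500 - 1/6211 = 0.00050566
phi = 0.00013993 / 0.00050566 = 0.2767

0.2767


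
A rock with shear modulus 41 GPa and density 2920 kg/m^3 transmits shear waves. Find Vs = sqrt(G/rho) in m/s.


Convert G to Pa: G = 41e9 Pa
Compute G/rho = 41e9 / 2920 = 14041095.8904
Vs = sqrt(14041095.8904) = 3747.15 m/s

3747.15


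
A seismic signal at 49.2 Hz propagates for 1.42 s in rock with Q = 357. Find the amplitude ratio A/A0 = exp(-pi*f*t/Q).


pi*f*t/Q = pi*49.2*1.42/357 = 0.614802
A/A0 = exp(-0.614802) = 0.540748

0.540748


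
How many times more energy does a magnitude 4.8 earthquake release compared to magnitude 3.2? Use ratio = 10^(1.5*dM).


M2 - M1 = 4.8 - 3.2 = 1.6
1.5 * 1.6 = 2.4
ratio = 10^2.4 = 251.19

251.19


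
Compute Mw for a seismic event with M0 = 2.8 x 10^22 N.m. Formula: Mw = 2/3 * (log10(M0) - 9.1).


log10(M0) = log10(2.8 x 10^22) = 22.4472
Mw = 2/3 * (22.4472 - 9.1)
= 2/3 * 13.3472
= 8.9

8.9


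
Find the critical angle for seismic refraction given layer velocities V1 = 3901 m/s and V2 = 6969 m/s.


V1/V2 = 3901/6969 = 0.559765
theta_c = arcsin(0.559765) = 34.0395 degrees

34.0395


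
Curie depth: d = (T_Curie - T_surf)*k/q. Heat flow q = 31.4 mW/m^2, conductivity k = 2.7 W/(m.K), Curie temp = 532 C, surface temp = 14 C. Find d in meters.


T_Curie - T_surf = 532 - 14 = 518 C
Convert q to W/m^2: 31.4 mW/m^2 = 0.0314 W/m^2
d = 518 * 2.7 / 0.0314 = 44541.4 m

44541.4


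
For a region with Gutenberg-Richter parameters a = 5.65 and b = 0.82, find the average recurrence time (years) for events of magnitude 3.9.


log10(N) = 5.65 - 0.82*3.9 = 2.452
N = 10^2.452 = 283.1392
T = 1/N = 1/283.1392 = 0.0035 years

0.0035


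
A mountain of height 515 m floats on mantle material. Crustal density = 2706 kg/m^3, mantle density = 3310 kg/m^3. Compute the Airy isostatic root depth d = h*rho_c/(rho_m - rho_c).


rho_m - rho_c = 3310 - 2706 = 604
d = 515 * 2706 / 604
= 1393590 / 604
= 2307.27 m

2307.27


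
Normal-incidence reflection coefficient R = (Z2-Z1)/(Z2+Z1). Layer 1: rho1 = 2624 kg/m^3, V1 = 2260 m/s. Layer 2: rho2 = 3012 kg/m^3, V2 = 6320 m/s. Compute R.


Z1 = 2624 * 2260 = 5930240
Z2 = 3012 * 6320 = 19035840
R = (19035840 - 5930240) / (19035840 + 5930240) = 13105600 / 24966080 = 0.5249

0.5249


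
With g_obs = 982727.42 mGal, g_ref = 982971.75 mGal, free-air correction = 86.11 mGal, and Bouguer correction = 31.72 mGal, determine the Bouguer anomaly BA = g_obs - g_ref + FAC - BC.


BA = g_obs - g_ref + FAC - BC
= 982727.42 - 982971.75 + 86.11 - 31.72
= -189.94 mGal

-189.94


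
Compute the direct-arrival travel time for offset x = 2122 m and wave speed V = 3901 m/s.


t = x / V
= 2122 / 3901
= 0.544 s

0.544


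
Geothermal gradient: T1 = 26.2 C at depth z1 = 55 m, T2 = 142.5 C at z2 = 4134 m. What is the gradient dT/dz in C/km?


dT = 142.5 - 26.2 = 116.3 C
dz = 4134 - 55 = 4079 m
gradient = dT/dz * 1000 = 116.3/4079 * 1000 = 28.5119 C/km

28.5119


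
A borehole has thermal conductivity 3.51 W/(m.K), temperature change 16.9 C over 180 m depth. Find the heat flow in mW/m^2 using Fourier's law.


q = k * dT / dz * 1000
= 3.51 * 16.9 / 180 * 1000
= 0.32955 * 1000
= 329.55 mW/m^2

329.55


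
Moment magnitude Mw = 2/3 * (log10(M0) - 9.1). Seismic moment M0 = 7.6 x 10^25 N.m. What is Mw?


log10(M0) = log10(7.6 x 10^25) = 25.8808
Mw = 2/3 * (25.8808 - 9.1)
= 2/3 * 16.7808
= 11.19

11.19


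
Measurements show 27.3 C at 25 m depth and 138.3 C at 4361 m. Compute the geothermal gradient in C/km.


dT = 138.3 - 27.3 = 111.0 C
dz = 4361 - 25 = 4336 m
gradient = dT/dz * 1000 = 111.0/4336 * 1000 = 25.5996 C/km

25.5996


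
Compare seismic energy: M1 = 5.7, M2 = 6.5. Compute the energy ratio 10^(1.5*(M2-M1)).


M2 - M1 = 6.5 - 5.7 = 0.8
1.5 * 0.8 = 1.2
ratio = 10^1.2 = 15.85

15.85


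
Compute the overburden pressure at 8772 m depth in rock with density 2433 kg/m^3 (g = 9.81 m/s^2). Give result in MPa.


P = rho * g * z / 1e6
= 2433 * 9.81 * 8772 / 1e6
= 209367727.56 / 1e6
= 209.3677 MPa

209.3677


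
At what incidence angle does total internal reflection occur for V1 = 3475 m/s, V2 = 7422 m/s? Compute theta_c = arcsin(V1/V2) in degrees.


V1/V2 = 3475/7422 = 0.468203
theta_c = arcsin(0.468203) = 27.9177 degrees

27.9177


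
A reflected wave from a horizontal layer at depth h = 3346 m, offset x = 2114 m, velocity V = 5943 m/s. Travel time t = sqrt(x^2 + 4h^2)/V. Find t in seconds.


x^2 + 4h^2 = 2114^2 + 4*3346^2 = 4468996 + 44782864 = 49251860
sqrt(49251860) = 7017.9669
t = 7017.9669 / 5943 = 1.1809 s

1.1809


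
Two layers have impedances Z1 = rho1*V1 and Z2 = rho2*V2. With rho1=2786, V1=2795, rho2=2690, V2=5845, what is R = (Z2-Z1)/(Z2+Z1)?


Z1 = 2786 * 2795 = 7786870
Z2 = 2690 * 5845 = 15723050
R = (15723050 - 7786870) / (15723050 + 7786870) = 7936180 / 23509920 = 0.3376

0.3376


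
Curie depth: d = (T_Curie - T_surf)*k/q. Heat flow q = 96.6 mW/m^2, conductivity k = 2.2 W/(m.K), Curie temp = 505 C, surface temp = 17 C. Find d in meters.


T_Curie - T_surf = 505 - 17 = 488 C
Convert q to W/m^2: 96.6 mW/m^2 = 0.0966 W/m^2
d = 488 * 2.2 / 0.0966 = 11113.87 m

11113.87


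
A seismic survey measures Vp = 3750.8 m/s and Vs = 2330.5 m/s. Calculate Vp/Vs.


Vp/Vs = 3750.8 / 2330.5
= 1.6094

1.6094


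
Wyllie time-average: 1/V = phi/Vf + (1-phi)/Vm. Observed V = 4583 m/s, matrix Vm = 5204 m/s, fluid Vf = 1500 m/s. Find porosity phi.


1/V - 1/Vm = 1/4583 - 1/5204 = 2.604e-05
1/Vf - 1/Vm = 1/1500 - 1/5204 = 0.00047451
phi = 2.604e-05 / 0.00047451 = 0.0549

0.0549


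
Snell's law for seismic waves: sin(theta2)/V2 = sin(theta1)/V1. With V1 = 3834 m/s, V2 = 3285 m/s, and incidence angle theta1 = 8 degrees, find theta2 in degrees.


sin(theta1) = sin(8 deg) = 0.139173
sin(theta2) = V2/V1 * sin(theta1) = 3285/3834 * 0.139173 = 0.119245
theta2 = arcsin(0.119245) = 6.8485 degrees

6.8485


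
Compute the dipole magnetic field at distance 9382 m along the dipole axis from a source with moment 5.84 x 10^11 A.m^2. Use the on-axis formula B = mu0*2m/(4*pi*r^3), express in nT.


m = 5.84 x 10^11 = 584000000000 A.m^2
2m = 1168000000000 A.m^2
r^3 = 9382^3 = 825821690968
B = (4pi*10^-7) * 1168000000000 / (4*pi * 825821690968) * 1e9
= 1467752.087757 / 10377581430080.68 * 1e9
= 141.4349 nT

141.4349


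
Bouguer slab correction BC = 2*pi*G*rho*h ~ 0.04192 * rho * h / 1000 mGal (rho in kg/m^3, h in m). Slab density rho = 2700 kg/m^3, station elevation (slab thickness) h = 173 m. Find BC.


BC = 0.04192 * rho * h / 1000
= 0.04192 * 2700 * 173 / 1000
= 19.5808 mGal

19.5808


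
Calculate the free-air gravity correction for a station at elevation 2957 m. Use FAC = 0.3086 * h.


FAC = 0.3086 * h
= 0.3086 * 2957
= 912.5302 mGal

912.5302


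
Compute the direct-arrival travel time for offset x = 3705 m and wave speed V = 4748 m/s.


t = x / V
= 3705 / 4748
= 0.7803 s

0.7803


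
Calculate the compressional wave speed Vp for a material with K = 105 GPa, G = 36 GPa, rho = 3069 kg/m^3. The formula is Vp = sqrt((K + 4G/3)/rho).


First compute the effective modulus:
K + 4G/3 = 105e9 + 4*36e9/3 = 153000000000.0 Pa
Then divide by density:
153000000000.0 / 3069 = 49853372.434 Pa/(kg/m^3)
Take the square root:
Vp = sqrt(49853372.434) = 7060.69 m/s

7060.69


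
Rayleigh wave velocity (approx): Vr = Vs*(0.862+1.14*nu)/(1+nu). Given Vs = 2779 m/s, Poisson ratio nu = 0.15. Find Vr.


Numerator factor = 0.862 + 1.14*0.15 = 1.033
Denominator = 1 + 0.15 = 1.15
Vr = 2779 * 1.033 / 1.15 = 2496.27 m/s

2496.27


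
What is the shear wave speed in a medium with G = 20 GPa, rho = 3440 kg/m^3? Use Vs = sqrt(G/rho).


Convert G to Pa: G = 20e9 Pa
Compute G/rho = 20e9 / 3440 = 5813953.4884
Vs = sqrt(5813953.4884) = 2411.21 m/s

2411.21


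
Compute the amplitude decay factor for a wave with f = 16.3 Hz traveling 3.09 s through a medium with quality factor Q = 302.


pi*f*t/Q = pi*16.3*3.09/302 = 0.523949
A/A0 = exp(-0.523949) = 0.592177

0.592177


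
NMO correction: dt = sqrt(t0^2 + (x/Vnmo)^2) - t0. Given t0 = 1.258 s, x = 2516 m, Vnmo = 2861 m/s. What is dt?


x/Vnmo = 2516/2861 = 0.879413
(x/Vnmo)^2 = 0.773367
t0^2 = 1.582564
sqrt(1.582564 + 0.773367) = 1.534904
dt = 1.534904 - 1.258 = 0.276904

0.276904


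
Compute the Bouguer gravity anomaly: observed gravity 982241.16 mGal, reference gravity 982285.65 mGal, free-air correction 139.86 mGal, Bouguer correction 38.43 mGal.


BA = g_obs - g_ref + FAC - BC
= 982241.16 - 982285.65 + 139.86 - 38.43
= 56.94 mGal

56.94


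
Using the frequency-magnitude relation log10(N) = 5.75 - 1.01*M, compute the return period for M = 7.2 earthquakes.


log10(N) = 5.75 - 1.01*7.2 = -1.522
N = 10^-1.522 = 0.030061
T = 1/N = 1/0.030061 = 33.266 years

33.266


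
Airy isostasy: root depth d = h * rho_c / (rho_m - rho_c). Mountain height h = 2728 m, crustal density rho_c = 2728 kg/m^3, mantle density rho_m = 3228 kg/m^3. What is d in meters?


rho_m - rho_c = 3228 - 2728 = 500
d = 2728 * 2728 / 500
= 7441984 / 500
= 14883.97 m

14883.97


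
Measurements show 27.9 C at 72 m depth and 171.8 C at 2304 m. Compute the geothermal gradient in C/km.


dT = 171.8 - 27.9 = 143.9 C
dz = 2304 - 72 = 2232 m
gradient = dT/dz * 1000 = 143.9/2232 * 1000 = 64.4713 C/km

64.4713


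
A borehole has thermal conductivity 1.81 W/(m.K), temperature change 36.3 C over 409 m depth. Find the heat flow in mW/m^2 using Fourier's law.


q = k * dT / dz * 1000
= 1.81 * 36.3 / 409 * 1000
= 0.160643 * 1000
= 160.643 mW/m^2

160.643


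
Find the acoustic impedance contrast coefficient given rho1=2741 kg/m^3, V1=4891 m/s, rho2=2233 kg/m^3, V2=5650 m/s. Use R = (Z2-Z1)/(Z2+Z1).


Z1 = 2741 * 4891 = 13406231
Z2 = 2233 * 5650 = 12616450
R = (12616450 - 13406231) / (12616450 + 13406231) = -789781 / 26022681 = -0.0303

-0.0303


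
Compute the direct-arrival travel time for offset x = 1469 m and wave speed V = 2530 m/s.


t = x / V
= 1469 / 2530
= 0.5806 s

0.5806


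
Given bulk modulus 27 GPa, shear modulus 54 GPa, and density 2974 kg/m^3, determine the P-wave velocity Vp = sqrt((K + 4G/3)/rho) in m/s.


First compute the effective modulus:
K + 4G/3 = 27e9 + 4*54e9/3 = 99000000000.0 Pa
Then divide by density:
99000000000.0 / 2974 = 33288500.3362 Pa/(kg/m^3)
Take the square root:
Vp = sqrt(33288500.3362) = 5769.62 m/s

5769.62


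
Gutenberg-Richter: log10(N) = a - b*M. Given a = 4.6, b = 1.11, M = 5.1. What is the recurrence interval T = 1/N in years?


log10(N) = 4.6 - 1.11*5.1 = -1.061
N = 10^-1.061 = 0.086896
T = 1/N = 1/0.086896 = 11.508 years

11.508


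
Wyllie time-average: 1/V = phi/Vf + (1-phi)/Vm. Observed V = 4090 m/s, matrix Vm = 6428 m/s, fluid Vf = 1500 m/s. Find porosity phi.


1/V - 1/Vm = 1/4090 - 1/6428 = 8.893e-05
1/Vf - 1/Vm = 1/1500 - 1/6428 = 0.0005111
phi = 8.893e-05 / 0.0005111 = 0.174

0.174


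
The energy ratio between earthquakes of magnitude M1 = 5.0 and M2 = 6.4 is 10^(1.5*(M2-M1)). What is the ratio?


M2 - M1 = 6.4 - 5.0 = 1.4
1.5 * 1.4 = 2.1
ratio = 10^2.1 = 125.89

125.89


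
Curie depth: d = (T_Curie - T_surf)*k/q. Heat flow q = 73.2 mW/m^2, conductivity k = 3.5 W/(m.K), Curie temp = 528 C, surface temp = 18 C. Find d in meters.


T_Curie - T_surf = 528 - 18 = 510 C
Convert q to W/m^2: 73.2 mW/m^2 = 0.0732 W/m^2
d = 510 * 3.5 / 0.0732 = 24385.25 m

24385.25


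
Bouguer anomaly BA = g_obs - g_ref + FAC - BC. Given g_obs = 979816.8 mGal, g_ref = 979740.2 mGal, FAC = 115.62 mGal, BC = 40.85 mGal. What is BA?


BA = g_obs - g_ref + FAC - BC
= 979816.8 - 979740.2 + 115.62 - 40.85
= 151.37 mGal

151.37


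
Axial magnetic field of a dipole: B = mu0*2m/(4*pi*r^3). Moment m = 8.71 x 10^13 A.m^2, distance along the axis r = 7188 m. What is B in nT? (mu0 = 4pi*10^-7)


m = 8.71 x 10^13 = 87100000000000 A.m^2
2m = 174200000000000 A.m^2
r^3 = 7188^3 = 371384868672
B = (4pi*10^-7) * 174200000000000 / (4*pi * 371384868672) * 1e9
= 218906176.102137 / 4666959900297.46 * 1e9
= 46905.519 nT

46905.519


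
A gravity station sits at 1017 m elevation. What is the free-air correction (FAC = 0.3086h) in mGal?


FAC = 0.3086 * h
= 0.3086 * 1017
= 313.8462 mGal

313.8462


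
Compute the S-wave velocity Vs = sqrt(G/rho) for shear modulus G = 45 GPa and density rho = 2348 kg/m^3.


Convert G to Pa: G = 45e9 Pa
Compute G/rho = 45e9 / 2348 = 19165247.0187
Vs = sqrt(19165247.0187) = 4377.81 m/s

4377.81


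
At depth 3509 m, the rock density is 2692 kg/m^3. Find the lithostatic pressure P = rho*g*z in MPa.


P = rho * g * z / 1e6
= 2692 * 9.81 * 3509 / 1e6
= 92667496.68 / 1e6
= 92.6675 MPa

92.6675


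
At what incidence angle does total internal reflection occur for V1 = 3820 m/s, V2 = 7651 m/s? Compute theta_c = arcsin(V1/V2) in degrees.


V1/V2 = 3820/7651 = 0.499281
theta_c = arcsin(0.499281) = 29.9525 degrees

29.9525


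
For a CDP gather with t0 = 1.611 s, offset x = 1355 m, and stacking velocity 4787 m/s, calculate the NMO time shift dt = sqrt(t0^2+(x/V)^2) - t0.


x/Vnmo = 1355/4787 = 0.283058
(x/Vnmo)^2 = 0.080122
t0^2 = 2.595321
sqrt(2.595321 + 0.080122) = 1.635678
dt = 1.635678 - 1.611 = 0.024678

0.024678


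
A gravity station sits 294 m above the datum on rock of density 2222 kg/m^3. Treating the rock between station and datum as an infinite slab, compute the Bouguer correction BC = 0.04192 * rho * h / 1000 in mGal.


BC = 0.04192 * rho * h / 1000
= 0.04192 * 2222 * 294 / 1000
= 27.385 mGal

27.385


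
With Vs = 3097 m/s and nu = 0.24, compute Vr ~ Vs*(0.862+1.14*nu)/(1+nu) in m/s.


Numerator factor = 0.862 + 1.14*0.24 = 1.1356
Denominator = 1 + 0.24 = 1.24
Vr = 3097 * 1.1356 / 1.24 = 2836.25 m/s

2836.25


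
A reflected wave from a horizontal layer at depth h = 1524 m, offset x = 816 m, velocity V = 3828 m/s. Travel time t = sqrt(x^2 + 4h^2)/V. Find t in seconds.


x^2 + 4h^2 = 816^2 + 4*1524^2 = 665856 + 9290304 = 9956160
sqrt(9956160) = 3155.3383
t = 3155.3383 / 3828 = 0.8243 s

0.8243
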